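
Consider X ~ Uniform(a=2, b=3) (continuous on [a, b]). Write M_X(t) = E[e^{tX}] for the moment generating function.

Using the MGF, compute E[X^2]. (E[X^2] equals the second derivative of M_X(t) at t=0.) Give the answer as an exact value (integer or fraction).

M_X(t) = (e^(3*t) - e^(2*t))/t
M′(t) = (3*t*e^(3*t) - 2*t*e^(2*t) - e^(3*t) + e^(2*t))/t^2
M′′(t) = (9*t^2*e^(3*t) - 4*t^2*e^(2*t) - 6*t*e^(3*t) + 4*t*e^(2*t) + 2*e^(3*t) - 2*e^(2*t))/t^3

E[X^2] = M′′(0) = 19/3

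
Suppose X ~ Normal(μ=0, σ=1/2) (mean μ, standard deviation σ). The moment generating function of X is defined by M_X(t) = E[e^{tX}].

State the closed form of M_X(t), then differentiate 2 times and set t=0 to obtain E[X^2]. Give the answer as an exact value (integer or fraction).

M_X(t) = e^(t^2/8)
M^(2)(t) = t^2*e^(t^2/8)/16 + e^(t^2/8)/4

E[X^2] = M^(2)(0) = 1/4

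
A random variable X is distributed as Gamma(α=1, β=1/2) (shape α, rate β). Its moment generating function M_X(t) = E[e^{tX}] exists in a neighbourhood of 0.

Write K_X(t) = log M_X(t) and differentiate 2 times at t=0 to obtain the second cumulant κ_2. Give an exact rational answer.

M_X(t) = 1/(2*(1/2 - t))
K_X(t) = log M_X(t) = -log(1/2 - t) - log(2)
K′(t) = -2/(2*t - 1)
K′′(t) = 4/(4*t^2 - 4*t + 1)

κ_2 = K′′(0) = 4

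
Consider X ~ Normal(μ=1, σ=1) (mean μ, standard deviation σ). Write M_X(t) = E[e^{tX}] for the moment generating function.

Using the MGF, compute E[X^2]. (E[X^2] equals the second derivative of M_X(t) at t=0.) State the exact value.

E[X^2] = M′′(0) = 2

M_X(t) = e^(t^2/2 + t)
M′(t) = t*e^(t)*e^(t^2/2) + e^(t)*e^(t^2/2)
M′′(t) = t^2*e^(t)*e^(t^2/2) + 2*t*e^(t)*e^(t^2/2) + 2*e^(t)*e^(t^2/2)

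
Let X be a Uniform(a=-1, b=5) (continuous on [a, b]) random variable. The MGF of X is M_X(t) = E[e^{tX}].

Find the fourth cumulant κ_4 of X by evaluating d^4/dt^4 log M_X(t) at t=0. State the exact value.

κ_4 = K^(4)(0) = -54/5

M_X(t) = (e^(5*t) - e^(-t))/(6*t)
K_X(t) = log M_X(t) = -log(t) + log(e^(5*t) - e^(-t)) - log(6)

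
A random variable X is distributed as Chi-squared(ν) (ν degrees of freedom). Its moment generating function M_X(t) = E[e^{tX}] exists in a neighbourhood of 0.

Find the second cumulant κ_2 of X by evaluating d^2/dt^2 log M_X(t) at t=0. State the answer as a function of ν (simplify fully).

M_X(t) = (1 - 2*t)^(-ν/2)
K_X(t) = log M_X(t) = -ν*log(1 - 2*t)/2
K′(t) = -ν/(2*t - 1)
K′′(t) = 2*ν/(4*t^2 - 4*t + 1)

κ_2 = K′′(0) = 2*ν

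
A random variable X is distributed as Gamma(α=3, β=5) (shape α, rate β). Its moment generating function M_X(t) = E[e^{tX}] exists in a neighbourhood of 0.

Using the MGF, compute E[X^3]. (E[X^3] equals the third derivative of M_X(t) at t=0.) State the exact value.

E[X^3] = D^3[M](0) = 12/25

M_X(t) = 125/(5 - t)^3
D^3[M](t) = 7500/(t^6 - 30*t^5 + 375*t^4 - 2500*t^3 + 9375*t^2 - 18750*t + 15625)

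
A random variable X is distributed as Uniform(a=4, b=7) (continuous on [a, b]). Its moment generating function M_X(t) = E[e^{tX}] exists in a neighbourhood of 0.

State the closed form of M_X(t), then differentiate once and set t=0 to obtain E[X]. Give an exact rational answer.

M_X(t) = (e^(7*t) - e^(4*t))/(3*t)
D[M](t) = (7*t*e^(7*t) - 4*t*e^(4*t) - e^(7*t) + e^(4*t))/(3*t^2)

E[X] = D[M](0) = 11/2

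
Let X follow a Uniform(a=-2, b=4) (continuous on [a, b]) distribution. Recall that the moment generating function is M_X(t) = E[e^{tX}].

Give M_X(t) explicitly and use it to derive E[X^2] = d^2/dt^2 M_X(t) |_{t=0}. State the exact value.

M_X(t) = (e^(4*t) - e^(-2*t))/(6*t)
D^2[M](t) = (8*t^2*e^(6*t) - 2*t^2 - 4*t*e^(6*t) - 2*t + e^(6*t) - 1)*e^(-2*t)/(3*t^3)

E[X^2] = D^2[M](0) = 4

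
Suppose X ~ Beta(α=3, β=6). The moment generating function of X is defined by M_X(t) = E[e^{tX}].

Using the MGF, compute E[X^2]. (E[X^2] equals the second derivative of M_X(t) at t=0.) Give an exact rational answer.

M_X(t) = ₁F₁(3; 9; t)
dM/dt = ₁F₁(4; 10; t)/3
d^2M/dt^2 = 2*₁F₁(5; 11; t)/15

E[X^2] = d^2M/dt^2 |_{t=0} = 2/15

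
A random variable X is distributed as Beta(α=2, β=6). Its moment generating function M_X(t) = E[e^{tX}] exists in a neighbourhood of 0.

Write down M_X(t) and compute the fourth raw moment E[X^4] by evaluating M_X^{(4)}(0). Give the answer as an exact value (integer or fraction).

M_X(t) = ₁F₁(2; 8; t)
D^4[M](t) = ₁F₁(6; 12; t)/66

E[X^4] = D^4[M](0) = 1/66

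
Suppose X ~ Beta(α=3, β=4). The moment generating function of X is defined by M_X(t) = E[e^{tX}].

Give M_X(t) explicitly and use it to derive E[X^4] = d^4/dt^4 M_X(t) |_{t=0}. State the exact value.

E[X^4] = D^4[M](0) = 1/14

M_X(t) = ₁F₁(3; 7; t)
D^4[M](t) = ₁F₁(7; 11; t)/14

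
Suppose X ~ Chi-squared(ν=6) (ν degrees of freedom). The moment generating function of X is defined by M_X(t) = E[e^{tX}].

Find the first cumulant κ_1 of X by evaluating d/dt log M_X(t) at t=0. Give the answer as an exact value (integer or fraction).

M_X(t) = (1 - 2*t)^(-3)
K_X(t) = log M_X(t) = -3*log(1 - 2*t)
D[K](t) = -6/(2*t - 1)

κ_1 = D[K](0) = 6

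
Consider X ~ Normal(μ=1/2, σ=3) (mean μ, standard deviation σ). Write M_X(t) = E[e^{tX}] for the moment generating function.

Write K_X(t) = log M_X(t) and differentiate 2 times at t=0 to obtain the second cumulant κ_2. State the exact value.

κ_2 = d^2K/dt^2 |_{t=0} = 9

M_X(t) = e^(9*t^2/2 + t/2)
K_X(t) = log M_X(t) = 9*t^2/2 + t/2
dK/dt = 9*t + 1/2
d^2K/dt^2 = 9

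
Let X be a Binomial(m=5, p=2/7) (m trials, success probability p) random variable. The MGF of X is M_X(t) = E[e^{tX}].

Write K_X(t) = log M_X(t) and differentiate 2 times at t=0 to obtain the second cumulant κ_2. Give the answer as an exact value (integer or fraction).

M_X(t) = (2*e^(t)/7 + 5/7)^5
K_X(t) = log M_X(t) = 5*log(2*e^(t)/7 + 5/7)
K^(2)(t) = 50*e^(t)/(4*e^(2*t) + 20*e^(t) + 25)

κ_2 = K^(2)(0) = 50/49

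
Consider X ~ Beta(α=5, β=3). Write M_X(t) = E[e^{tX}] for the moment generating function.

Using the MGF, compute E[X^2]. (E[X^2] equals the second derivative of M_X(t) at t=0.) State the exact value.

M_X(t) = ₁F₁(5; 8; t)
dM/dt = 5*₁F₁(6; 9; t)/8
d^2M/dt^2 = 5*₁F₁(7; 10; t)/12

E[X^2] = d^2M/dt^2 |_{t=0} = 5/12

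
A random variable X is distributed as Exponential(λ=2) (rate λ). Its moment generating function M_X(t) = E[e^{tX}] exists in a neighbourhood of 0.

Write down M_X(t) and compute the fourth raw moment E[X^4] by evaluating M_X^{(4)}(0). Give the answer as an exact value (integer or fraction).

E[X^4] = M^(4)(0) = 3/2

M_X(t) = 2/(2 - t)
M^(4)(t) = -48/(t^5 - 10*t^4 + 40*t^3 - 80*t^2 + 80*t - 32)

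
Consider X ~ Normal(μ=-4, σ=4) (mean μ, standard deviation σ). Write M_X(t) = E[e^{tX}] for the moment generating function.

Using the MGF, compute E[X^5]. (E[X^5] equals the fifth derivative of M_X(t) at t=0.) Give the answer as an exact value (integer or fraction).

E[X^5] = D^5[M](0) = -26624

M_X(t) = e^(8*t^2 - 4*t)
D^5[M](t) = (1048576*t^5*e^(8*t^2) - 1310720*t^4*e^(8*t^2) + 1310720*t^3*e^(8*t^2) - 655360*t^2*e^(8*t^2) + 204800*t*e^(8*t^2) - 26624*e^(8*t^2))*e^(-4*t)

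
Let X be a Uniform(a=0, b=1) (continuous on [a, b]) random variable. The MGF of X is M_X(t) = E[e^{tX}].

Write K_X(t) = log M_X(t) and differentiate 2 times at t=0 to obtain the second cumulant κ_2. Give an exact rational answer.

κ_2 = d^2K/dt^2 |_{t=0} = 1/12

M_X(t) = (e^(t) - 1)/t
K_X(t) = log M_X(t) = -log(t) + log(e^(t) - 1)
dK/dt = (t*e^(t) - e^(t) + 1)/(t*e^(t) - t)
d^2K/dt^2 = (-t^2*e^(t) + e^(2*t) - 2*e^(t) + 1)/(t^2*e^(2*t) - 2*t^2*e^(t) + t^2)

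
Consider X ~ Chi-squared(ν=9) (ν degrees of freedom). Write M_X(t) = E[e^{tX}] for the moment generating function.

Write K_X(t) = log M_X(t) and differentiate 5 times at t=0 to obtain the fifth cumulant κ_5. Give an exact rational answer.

M_X(t) = (1 - 2*t)^(-9/2)
K_X(t) = log M_X(t) = -9*log(1 - 2*t)/2
K^(5)(t) = -3456/(32*t^5 - 80*t^4 + 80*t^3 - 40*t^2 + 10*t - 1)

κ_5 = K^(5)(0) = 3456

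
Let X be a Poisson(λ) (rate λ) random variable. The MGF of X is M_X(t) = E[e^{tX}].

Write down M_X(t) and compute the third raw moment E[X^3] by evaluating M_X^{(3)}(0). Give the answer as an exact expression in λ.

M_X(t) = e^(λ*(e^(t) - 1))
D^3[M](t) = (λ^3*e^(3*t)*e^(λ*e^(t)) + 3*λ^2*e^(2*t)*e^(λ*e^(t)) + λ*e^(t)*e^(λ*e^(t)))*e^(-λ)

E[X^3] = D^3[M](0) = λ*(λ^2 + 3*λ + 1)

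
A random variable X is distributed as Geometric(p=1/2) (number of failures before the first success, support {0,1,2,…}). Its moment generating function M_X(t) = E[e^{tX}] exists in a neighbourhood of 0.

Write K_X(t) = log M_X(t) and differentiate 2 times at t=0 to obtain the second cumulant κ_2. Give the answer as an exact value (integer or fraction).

M_X(t) = 1/(2*(1 - e^(t)/2))
K_X(t) = log M_X(t) = -log(1 - e^(t)/2) - log(2)
D^2[K](t) = 2*e^(t)/(e^(2*t) - 4*e^(t) + 4)

κ_2 = D^2[K](0) = 2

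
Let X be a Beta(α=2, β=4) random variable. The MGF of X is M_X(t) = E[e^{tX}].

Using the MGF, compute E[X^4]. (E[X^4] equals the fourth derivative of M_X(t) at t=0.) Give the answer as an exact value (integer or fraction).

E[X^4] = d^4M/dt^4 |_{t=0} = 5/126

M_X(t) = ₁F₁(2; 6; t)
dM/dt = ₁F₁(3; 7; t)/3
d^2M/dt^2 = ₁F₁(4; 8; t)/7
d^3M/dt^3 = ₁F₁(5; 9; t)/14
d^4M/dt^4 = 5*₁F₁(6; 10; t)/126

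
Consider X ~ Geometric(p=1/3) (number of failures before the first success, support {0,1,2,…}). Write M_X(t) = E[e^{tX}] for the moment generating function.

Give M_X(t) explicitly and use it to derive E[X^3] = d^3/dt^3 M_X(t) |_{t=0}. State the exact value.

E[X^3] = M^(3)(0) = 74

M_X(t) = 1/(3*(1 - 2*e^(t)/3))
M^(3)(t) = (8*e^(3*t) + 48*e^(2*t) + 18*e^(t))/(16*e^(4*t) - 96*e^(3*t) + 216*e^(2*t) - 216*e^(t) + 81)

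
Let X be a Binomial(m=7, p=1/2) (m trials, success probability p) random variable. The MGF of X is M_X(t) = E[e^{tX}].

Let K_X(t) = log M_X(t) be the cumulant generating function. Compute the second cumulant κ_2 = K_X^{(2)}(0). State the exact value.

M_X(t) = (e^(t)/2 + 1/2)^7
K_X(t) = log M_X(t) = 7*log(e^(t)/2 + 1/2)
K^(2)(t) = 7*e^(t)/(e^(2*t) + 2*e^(t) + 1)

κ_2 = K^(2)(0) = 7/4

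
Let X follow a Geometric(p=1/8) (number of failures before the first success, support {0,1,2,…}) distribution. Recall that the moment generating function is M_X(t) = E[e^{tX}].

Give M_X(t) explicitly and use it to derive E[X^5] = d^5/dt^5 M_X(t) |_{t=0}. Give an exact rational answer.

M_X(t) = 1/(8*(1 - 7*e^(t)/8))

E[X^5] = M^(5)(0) = 2646007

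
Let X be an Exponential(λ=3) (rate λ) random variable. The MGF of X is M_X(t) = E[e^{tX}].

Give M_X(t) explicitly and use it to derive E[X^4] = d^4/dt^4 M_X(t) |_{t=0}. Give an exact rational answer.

M_X(t) = 3/(3 - t)
M^(4)(t) = -72/(t^5 - 15*t^4 + 90*t^3 - 270*t^2 + 405*t - 243)

E[X^4] = M^(4)(0) = 8/27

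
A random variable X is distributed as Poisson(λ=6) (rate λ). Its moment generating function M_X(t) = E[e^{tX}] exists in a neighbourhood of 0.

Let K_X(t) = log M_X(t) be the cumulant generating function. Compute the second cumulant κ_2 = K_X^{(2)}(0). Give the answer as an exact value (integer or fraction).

κ_2 = D^2[K](0) = 6

M_X(t) = e^(6*e^(t) - 6)
K_X(t) = log M_X(t) = 6*e^(t) - 6
D^2[K](t) = 6*e^(t)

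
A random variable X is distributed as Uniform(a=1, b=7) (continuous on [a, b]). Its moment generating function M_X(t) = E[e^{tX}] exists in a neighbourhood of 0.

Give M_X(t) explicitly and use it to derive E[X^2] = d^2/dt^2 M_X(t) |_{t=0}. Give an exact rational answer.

M_X(t) = (e^(7*t) - e^(t))/(6*t)
D^2[M](t) = (49*t^2*e^(7*t) - t^2*e^(t) - 14*t*e^(7*t) + 2*t*e^(t) + 2*e^(7*t) - 2*e^(t))/(6*t^3)

E[X^2] = D^2[M](0) = 19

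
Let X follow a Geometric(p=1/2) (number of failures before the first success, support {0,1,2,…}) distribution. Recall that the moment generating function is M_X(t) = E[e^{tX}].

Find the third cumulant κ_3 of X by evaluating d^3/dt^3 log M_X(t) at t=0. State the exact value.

M_X(t) = 1/(2*(1 - e^(t)/2))
K_X(t) = log M_X(t) = -log(1 - e^(t)/2) - log(2)
K′(t) = -e^(t)/(e^(t) - 2)
K′′(t) = 2*e^(t)/(e^(2*t) - 4*e^(t) + 4)
K′′′(t) = (-2*e^(2*t) - 4*e^(t))/(e^(3*t) - 6*e^(2*t) + 12*e^(t) - 8)

κ_3 = K′′′(0) = 6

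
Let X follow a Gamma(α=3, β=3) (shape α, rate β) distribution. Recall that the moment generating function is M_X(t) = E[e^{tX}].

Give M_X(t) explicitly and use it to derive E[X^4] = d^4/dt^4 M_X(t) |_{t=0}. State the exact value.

E[X^4] = D^4[M](0) = 40/9

M_X(t) = 27/(3 - t)^3
D^4[M](t) = -9720/(t^7 - 21*t^6 + 189*t^5 - 945*t^4 + 2835*t^3 - 5103*t^2 + 5103*t - 2187)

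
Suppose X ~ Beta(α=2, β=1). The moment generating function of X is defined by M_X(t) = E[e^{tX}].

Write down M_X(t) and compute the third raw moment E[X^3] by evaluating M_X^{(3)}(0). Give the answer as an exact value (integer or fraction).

M_X(t) = ₁F₁(2; 3; t)
D^3[M](t) = 2*₁F₁(5; 6; t)/5

E[X^3] = D^3[M](0) = 2/5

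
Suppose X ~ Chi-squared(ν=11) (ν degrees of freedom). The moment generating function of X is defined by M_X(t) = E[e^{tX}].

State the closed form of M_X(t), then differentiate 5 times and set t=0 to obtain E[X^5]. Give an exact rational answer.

E[X^5] = D^5[M](0) = 692835

M_X(t) = (1 - 2*t)^(-11/2)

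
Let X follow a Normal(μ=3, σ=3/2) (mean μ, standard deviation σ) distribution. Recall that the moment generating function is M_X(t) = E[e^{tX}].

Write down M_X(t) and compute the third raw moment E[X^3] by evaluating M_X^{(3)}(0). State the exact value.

M_X(t) = e^(9*t^2/8 + 3*t)
M′(t) = 9*t*e^(3*t)*e^(9*t^2/8)/4 + 3*e^(3*t)*e^(9*t^2/8)
M′′(t) = 81*t^2*e^(3*t)*e^(9*t^2/8)/16 + 27*t*e^(3*t)*e^(9*t^2/8)/2 + 45*e^(3*t)*e^(9*t^2/8)/4
M′′′(t) = 729*t^3*e^(3*t)*e^(9*t^2/8)/64 + 729*t^2*e^(3*t)*e^(9*t^2/8)/16 + 1215*t*e^(3*t)*e^(9*t^2/8)/16 + 189*e^(3*t)*e^(9*t^2/8)/4

E[X^3] = M′′′(0) = 189/4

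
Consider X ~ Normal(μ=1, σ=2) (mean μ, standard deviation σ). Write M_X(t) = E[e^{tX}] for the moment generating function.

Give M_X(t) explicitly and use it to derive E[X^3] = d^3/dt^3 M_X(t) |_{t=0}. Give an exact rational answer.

M_X(t) = e^(2*t^2 + t)
M′(t) = 4*t*e^(t)*e^(2*t^2) + e^(t)*e^(2*t^2)
M′′(t) = 16*t^2*e^(t)*e^(2*t^2) + 8*t*e^(t)*e^(2*t^2) + 5*e^(t)*e^(2*t^2)
M′′′(t) = 64*t^3*e^(t)*e^(2*t^2) + 48*t^2*e^(t)*e^(2*t^2) + 60*t*e^(t)*e^(2*t^2) + 13*e^(t)*e^(2*t^2)

E[X^3] = M′′′(0) = 13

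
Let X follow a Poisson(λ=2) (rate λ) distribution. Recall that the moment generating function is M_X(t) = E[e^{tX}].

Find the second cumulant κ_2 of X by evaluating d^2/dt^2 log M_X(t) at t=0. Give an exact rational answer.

κ_2 = D^2[K](0) = 2

M_X(t) = e^(2*e^(t) - 2)
K_X(t) = log M_X(t) = 2*e^(t) - 2
D^2[K](t) = 2*e^(t)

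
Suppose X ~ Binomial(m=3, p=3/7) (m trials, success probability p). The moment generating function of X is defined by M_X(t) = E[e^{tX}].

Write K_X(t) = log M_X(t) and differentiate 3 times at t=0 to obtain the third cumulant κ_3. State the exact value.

κ_3 = K′′′(0) = 36/343

M_X(t) = (3*e^(t)/7 + 4/7)^3
K_X(t) = log M_X(t) = 3*log(3*e^(t)/7 + 4/7)
K′(t) = 9*e^(t)/(3*e^(t) + 4)
K′′(t) = 36*e^(t)/(9*e^(2*t) + 24*e^(t) + 16)
K′′′(t) = (-108*e^(2*t) + 144*e^(t))/(27*e^(3*t) + 108*e^(2*t) + 144*e^(t) + 64)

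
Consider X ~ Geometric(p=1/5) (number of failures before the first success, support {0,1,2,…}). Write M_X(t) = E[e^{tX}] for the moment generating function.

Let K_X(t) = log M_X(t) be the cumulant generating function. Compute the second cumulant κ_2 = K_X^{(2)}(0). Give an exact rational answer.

κ_2 = D^2[K](0) = 20

M_X(t) = 1/(5*(1 - 4*e^(t)/5))
K_X(t) = log M_X(t) = -log(1 - 4*e^(t)/5) - log(5)
D^2[K](t) = 20*e^(t)/(16*e^(2*t) - 40*e^(t) + 25)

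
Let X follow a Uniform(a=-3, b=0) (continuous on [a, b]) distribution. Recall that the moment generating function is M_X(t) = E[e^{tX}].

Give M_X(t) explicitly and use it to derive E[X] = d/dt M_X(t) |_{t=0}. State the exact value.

M_X(t) = (1 - e^(-3*t))/(3*t)
M′(t) = (3*t - e^(3*t) + 1)*e^(-3*t)/(3*t^2)

E[X] = M′(0) = -3/2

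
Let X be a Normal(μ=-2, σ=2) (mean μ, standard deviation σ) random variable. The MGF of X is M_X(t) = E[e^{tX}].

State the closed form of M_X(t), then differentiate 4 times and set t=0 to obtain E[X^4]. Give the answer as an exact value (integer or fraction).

M_X(t) = e^(2*t^2 - 2*t)
M^(4)(t) = (256*t^4*e^(2*t^2) - 512*t^3*e^(2*t^2) + 768*t^2*e^(2*t^2) - 512*t*e^(2*t^2) + 160*e^(2*t^2))*e^(-2*t)

E[X^4] = M^(4)(0) = 160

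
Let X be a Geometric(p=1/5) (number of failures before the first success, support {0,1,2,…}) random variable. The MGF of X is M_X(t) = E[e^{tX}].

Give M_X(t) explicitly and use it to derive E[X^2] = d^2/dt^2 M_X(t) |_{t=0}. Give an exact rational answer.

M_X(t) = 1/(5*(1 - 4*e^(t)/5))
dM/dt = 4*e^(t)/(16*e^(2*t) - 40*e^(t) + 25)
d^2M/dt^2 = (-16*e^(2*t) - 20*e^(t))/(64*e^(3*t) - 240*e^(2*t) + 300*e^(t) - 125)

E[X^2] = d^2M/dt^2 |_{t=0} = 36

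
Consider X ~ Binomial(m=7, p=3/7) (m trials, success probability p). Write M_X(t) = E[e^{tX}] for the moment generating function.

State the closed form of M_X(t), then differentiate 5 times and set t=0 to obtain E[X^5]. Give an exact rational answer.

M_X(t) = (3*e^(t)/7 + 4/7)^7
M′(t) = 2187*e^(7*t)/117649 + 17496*e^(6*t)/117649 + 58320*e^(5*t)/117649 + 103680*e^(4*t)/117649 + 103680*e^(3*t)/117649 + 55296*e^(2*t)/117649 + 12288*e^(t)/117649
M′′(t) = 2187*e^(7*t)/16807 + 104976*e^(6*t)/117649 + 291600*e^(5*t)/117649 + 414720*e^(4*t)/117649 + 311040*e^(3*t)/117649 + 110592*e^(2*t)/117649 + 12288*e^(t)/117649
M′′′(t) = 2187*e^(7*t)/2401 + 629856*e^(6*t)/117649 + 1458000*e^(5*t)/117649 + 1658880*e^(4*t)/117649 + 933120*e^(3*t)/117649 + 221184*e^(2*t)/117649 + 12288*e^(t)/117649

E[X^5] = M′′′′′(0) = 2045163/2401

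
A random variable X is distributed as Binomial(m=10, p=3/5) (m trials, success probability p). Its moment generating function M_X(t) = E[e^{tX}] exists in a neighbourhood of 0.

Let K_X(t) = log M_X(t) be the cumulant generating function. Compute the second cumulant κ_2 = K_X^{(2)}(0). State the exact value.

κ_2 = d^2K/dt^2 |_{t=0} = 12/5

M_X(t) = (3*e^(t)/5 + 2/5)^10
K_X(t) = log M_X(t) = 10*log(3*e^(t)/5 + 2/5)
dK/dt = 30*e^(t)/(3*e^(t) + 2)
d^2K/dt^2 = 60*e^(t)/(9*e^(2*t) + 12*e^(t) + 4)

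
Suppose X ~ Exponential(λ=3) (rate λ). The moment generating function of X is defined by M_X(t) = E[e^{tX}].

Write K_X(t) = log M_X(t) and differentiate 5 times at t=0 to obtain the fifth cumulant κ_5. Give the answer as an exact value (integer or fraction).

M_X(t) = 3/(3 - t)
K_X(t) = log M_X(t) = -log(3 - t) + log(3)
D^5[K](t) = -24/(t^5 - 15*t^4 + 90*t^3 - 270*t^2 + 405*t - 243)

κ_5 = D^5[K](0) = 8/81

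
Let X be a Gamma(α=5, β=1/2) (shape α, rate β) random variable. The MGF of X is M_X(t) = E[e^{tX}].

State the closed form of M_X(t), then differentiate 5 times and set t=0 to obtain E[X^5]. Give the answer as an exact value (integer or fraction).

E[X^5] = M^(5)(0) = 483840

M_X(t) = 1/(32*(1/2 - t)^5)
M^(5)(t) = 483840/(1024*t^10 - 5120*t^9 + 11520*t^8 - 15360*t^7 + 13440*t^6 - 8064*t^5 + 3360*t^4 - 960*t^3 + 180*t^2 - 20*t + 1)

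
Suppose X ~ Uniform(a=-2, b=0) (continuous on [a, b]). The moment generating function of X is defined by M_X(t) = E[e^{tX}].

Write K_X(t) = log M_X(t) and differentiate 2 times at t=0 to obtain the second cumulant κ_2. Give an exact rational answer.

κ_2 = d^2K/dt^2 |_{t=0} = 1/3

M_X(t) = (1 - e^(-2*t))/(2*t)
K_X(t) = log M_X(t) = -log(t) + log(1 - e^(-2*t)) - log(2)
dK/dt = (2*t - e^(2*t) + 1)/(t*e^(2*t) - t)
d^2K/dt^2 = (-4*t^2*e^(2*t) + e^(4*t) - 2*e^(2*t) + 1)/(t^2*e^(4*t) - 2*t^2*e^(2*t) + t^2)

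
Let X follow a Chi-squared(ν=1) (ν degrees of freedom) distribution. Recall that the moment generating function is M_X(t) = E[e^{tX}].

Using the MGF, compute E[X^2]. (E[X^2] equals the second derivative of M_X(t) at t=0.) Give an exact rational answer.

E[X^2] = M′′(0) = 3

M_X(t) = 1/√(1 - 2*t)
M′(t) = -1/(2*t*√(1 - 2*t) - √(1 - 2*t))
M′′(t) = 3/(4*t^2*√(1 - 2*t) - 4*t*√(1 - 2*t) + √(1 - 2*t))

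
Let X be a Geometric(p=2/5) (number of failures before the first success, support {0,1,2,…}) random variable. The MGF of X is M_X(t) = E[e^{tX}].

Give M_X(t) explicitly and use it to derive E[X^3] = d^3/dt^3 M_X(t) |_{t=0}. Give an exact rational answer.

E[X^3] = d^3M/dt^3 |_{t=0} = 141/4

M_X(t) = 2/(5*(1 - 3*e^(t)/5))
dM/dt = 6*e^(t)/(9*e^(2*t) - 30*e^(t) + 25)
d^2M/dt^2 = (-18*e^(2*t) - 30*e^(t))/(27*e^(3*t) - 135*e^(2*t) + 225*e^(t) - 125)
d^3M/dt^3 = (54*e^(3*t) + 360*e^(2*t) + 150*e^(t))/(81*e^(4*t) - 540*e^(3*t) + 1350*e^(2*t) - 1500*e^(t) + 625)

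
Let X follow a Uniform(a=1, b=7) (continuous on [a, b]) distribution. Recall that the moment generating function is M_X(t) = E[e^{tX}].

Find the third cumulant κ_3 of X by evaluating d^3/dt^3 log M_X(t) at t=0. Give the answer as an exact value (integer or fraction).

κ_3 = K′′′(0) = 0

M_X(t) = (e^(7*t) - e^(t))/(6*t)
K_X(t) = log M_X(t) = -log(t) + log(e^(7*t) - e^(t)) - log(6)
K′(t) = (7*t*e^(6*t) - t - e^(6*t) + 1)/(t*e^(6*t) - t)
K′′(t) = (-36*t^2*e^(6*t) + e^(12*t) - 2*e^(6*t) + 1)/(t^2*e^(12*t) - 2*t^2*e^(6*t) + t^2)
K′′′(t) = (216*t^3*e^(12*t) + 216*t^3*e^(6*t) - 2*e^(18*t) + 6*e^(12*t) - 6*e^(6*t) + 2)/(t^3*e^(18*t) - 3*t^3*e^(12*t) + 3*t^3*e^(6*t) - t^3)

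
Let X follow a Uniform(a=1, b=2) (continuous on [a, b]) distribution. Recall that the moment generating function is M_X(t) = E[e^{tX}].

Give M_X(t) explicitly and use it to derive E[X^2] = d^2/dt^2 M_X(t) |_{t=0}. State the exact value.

M_X(t) = (e^(2*t) - e^(t))/t
M^(2)(t) = (4*t^2*e^(2*t) - t^2*e^(t) - 4*t*e^(2*t) + 2*t*e^(t) + 2*e^(2*t) - 2*e^(t))/t^3

E[X^2] = M^(2)(0) = 7/3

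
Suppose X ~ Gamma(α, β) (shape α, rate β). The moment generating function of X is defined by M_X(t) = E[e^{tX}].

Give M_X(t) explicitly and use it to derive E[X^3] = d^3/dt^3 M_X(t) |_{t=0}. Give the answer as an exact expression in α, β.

E[X^3] = d^3M/dt^3 |_{t=0} = α*(α^2 + 3*α + 2)/β^3

M_X(t) = (β/(β - t))^α
dM/dt = -α*β^α*(1/(β - t))^α/(-β + t)
d^2M/dt^2 = (α^2*β^α*(1/(β - t))^α + α*β^α*(1/(β - t))^α)/(β^2 - 2*β*t + t^2)
d^3M/dt^3 = (-α^3*β^α*(1/(β - t))^α - 3*α^2*β^α*(1/(β - t))^α - 2*α*β^α*(1/(β - t))^α)/(-β^3 + 3*β^2*t - 3*β*t^2 + t^3)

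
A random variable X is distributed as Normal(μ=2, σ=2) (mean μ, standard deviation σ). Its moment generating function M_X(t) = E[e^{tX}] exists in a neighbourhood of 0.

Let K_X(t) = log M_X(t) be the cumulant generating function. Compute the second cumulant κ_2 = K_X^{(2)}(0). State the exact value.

M_X(t) = e^(2*t^2 + 2*t)
K_X(t) = log M_X(t) = 2*t^2 + 2*t
K′(t) = 4*t + 2
K′′(t) = 4

κ_2 = K′′(0) = 4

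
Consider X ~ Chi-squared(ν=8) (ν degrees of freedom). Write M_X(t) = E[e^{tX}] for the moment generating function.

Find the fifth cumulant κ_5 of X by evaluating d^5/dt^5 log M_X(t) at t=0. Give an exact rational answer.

M_X(t) = (1 - 2*t)^(-4)
K_X(t) = log M_X(t) = -4*log(1 - 2*t)
D^5[K](t) = -3072/(32*t^5 - 80*t^4 + 80*t^3 - 40*t^2 + 10*t - 1)

κ_5 = D^5[K](0) = 3072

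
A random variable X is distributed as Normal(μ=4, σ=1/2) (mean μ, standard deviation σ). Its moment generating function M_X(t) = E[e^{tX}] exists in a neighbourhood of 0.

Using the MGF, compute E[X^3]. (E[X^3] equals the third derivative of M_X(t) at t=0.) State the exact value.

M_X(t) = e^(t^2/8 + 4*t)
M′(t) = t*e^(4*t)*e^(t^2/8)/4 + 4*e^(4*t)*e^(t^2/8)
M′′(t) = t^2*e^(4*t)*e^(t^2/8)/16 + 2*t*e^(4*t)*e^(t^2/8) + 65*e^(4*t)*e^(t^2/8)/4
M′′′(t) = t^3*e^(4*t)*e^(t^2/8)/64 + 3*t^2*e^(4*t)*e^(t^2/8)/4 + 195*t*e^(4*t)*e^(t^2/8)/16 + 67*e^(4*t)*e^(t^2/8)

E[X^3] = M′′′(0) = 67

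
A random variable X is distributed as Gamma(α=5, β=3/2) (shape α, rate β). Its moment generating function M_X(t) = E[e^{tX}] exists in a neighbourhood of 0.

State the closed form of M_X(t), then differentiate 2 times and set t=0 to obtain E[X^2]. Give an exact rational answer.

M_X(t) = 243/(32*(3/2 - t)^5)
D^2[M](t) = -29160/(128*t^7 - 1344*t^6 + 6048*t^5 - 15120*t^4 + 22680*t^3 - 20412*t^2 + 10206*t - 2187)

E[X^2] = D^2[M](0) = 40/3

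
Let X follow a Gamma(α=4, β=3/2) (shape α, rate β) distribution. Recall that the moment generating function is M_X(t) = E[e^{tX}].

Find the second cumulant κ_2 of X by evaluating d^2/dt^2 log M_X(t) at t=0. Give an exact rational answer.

κ_2 = K^(2)(0) = 16/9

M_X(t) = 81/(16*(3/2 - t)^4)
K_X(t) = log M_X(t) = -4*log(3/2 - t) - 4*log(2) + 4*log(3)
K^(2)(t) = 16/(4*t^2 - 12*t + 9)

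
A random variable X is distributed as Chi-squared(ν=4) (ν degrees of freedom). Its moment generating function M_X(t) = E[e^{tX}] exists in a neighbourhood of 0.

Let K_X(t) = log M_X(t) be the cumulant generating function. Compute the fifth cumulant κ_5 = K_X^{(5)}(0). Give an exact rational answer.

M_X(t) = (1 - 2*t)^(-2)
K_X(t) = log M_X(t) = -2*log(1 - 2*t)
dK/dt = -4/(2*t - 1)
d^2K/dt^2 = 8/(4*t^2 - 4*t + 1)
d^3K/dt^3 = -32/(8*t^3 - 12*t^2 + 6*t - 1)
d^4K/dt^4 = 192/(16*t^4 - 32*t^3 + 24*t^2 - 8*t + 1)
d^5K/dt^5 = -1536/(32*t^5 - 80*t^4 + 80*t^3 - 40*t^2 + 10*t - 1)

κ_5 = d^5K/dt^5 |_{t=0} = 1536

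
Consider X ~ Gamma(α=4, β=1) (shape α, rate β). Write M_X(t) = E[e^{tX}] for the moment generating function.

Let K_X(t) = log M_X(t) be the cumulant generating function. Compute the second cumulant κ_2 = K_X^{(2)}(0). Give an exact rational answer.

M_X(t) = (1 - t)^(-4)
K_X(t) = log M_X(t) = -4*log(1 - t)
K′(t) = -4/(t - 1)
K′′(t) = 4/(t^2 - 2*t + 1)

κ_2 = K′′(0) = 4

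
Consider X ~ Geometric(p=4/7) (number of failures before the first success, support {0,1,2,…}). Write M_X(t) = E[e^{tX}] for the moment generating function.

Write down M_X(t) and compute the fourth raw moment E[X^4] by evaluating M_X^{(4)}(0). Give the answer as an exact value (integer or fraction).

E[X^4] = D^4[M](0) = 1005/32

M_X(t) = 4/(7*(1 - 3*e^(t)/7))
D^4[M](t) = (-324*e^(4*t) - 8316*e^(3*t) - 19404*e^(2*t) - 4116*e^(t))/(243*e^(5*t) - 2835*e^(4*t) + 13230*e^(3*t) - 30870*e^(2*t) + 36015*e^(t) - 16807)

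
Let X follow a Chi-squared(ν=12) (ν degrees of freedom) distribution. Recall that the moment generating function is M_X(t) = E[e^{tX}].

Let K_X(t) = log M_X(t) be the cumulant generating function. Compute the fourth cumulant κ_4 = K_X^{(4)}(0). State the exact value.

M_X(t) = (1 - 2*t)^(-6)
K_X(t) = log M_X(t) = -6*log(1 - 2*t)
K^(4)(t) = 576/(16*t^4 - 32*t^3 + 24*t^2 - 8*t + 1)

κ_4 = K^(4)(0) = 576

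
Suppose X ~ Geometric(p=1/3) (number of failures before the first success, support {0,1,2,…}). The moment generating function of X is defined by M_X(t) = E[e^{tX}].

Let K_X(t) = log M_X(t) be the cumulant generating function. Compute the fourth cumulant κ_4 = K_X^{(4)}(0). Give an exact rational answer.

M_X(t) = 1/(3*(1 - 2*e^(t)/3))
K_X(t) = log M_X(t) = -log(1 - 2*e^(t)/3) - log(3)
dK/dt = -2*e^(t)/(2*e^(t) - 3)
d^2K/dt^2 = 6*e^(t)/(4*e^(2*t) - 12*e^(t) + 9)
d^3K/dt^3 = (-12*e^(2*t) - 18*e^(t))/(8*e^(3*t) - 36*e^(2*t) + 54*e^(t) - 27)
d^4K/dt^4 = (24*e^(3*t) + 144*e^(2*t) + 54*e^(t))/(16*e^(4*t) - 96*e^(3*t) + 216*e^(2*t) - 216*e^(t) + 81)

κ_4 = d^4K/dt^4 |_{t=0} = 222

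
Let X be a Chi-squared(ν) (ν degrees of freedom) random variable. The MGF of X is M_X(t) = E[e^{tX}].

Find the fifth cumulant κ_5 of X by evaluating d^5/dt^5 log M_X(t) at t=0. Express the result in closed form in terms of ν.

κ_5 = K^(5)(0) = 384*ν

M_X(t) = (1 - 2*t)^(-ν/2)
K_X(t) = log M_X(t) = -ν*log(1 - 2*t)/2
K^(5)(t) = -384*ν/(32*t^5 - 80*t^4 + 80*t^3 - 40*t^2 + 10*t - 1)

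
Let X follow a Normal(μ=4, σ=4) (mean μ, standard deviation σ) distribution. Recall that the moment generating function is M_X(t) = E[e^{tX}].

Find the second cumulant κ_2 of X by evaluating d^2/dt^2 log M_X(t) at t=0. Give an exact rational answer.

M_X(t) = e^(8*t^2 + 4*t)
K_X(t) = log M_X(t) = 8*t^2 + 4*t
K′(t) = 16*t + 4
K′′(t) = 16

κ_2 = K′′(0) = 16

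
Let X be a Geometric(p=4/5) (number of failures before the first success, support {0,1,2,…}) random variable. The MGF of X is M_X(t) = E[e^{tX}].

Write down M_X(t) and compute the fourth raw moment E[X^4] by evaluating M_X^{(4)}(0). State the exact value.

E[X^4] = M′′′′(0) = 57/32

M_X(t) = 4/(5*(1 - e^(t)/5))
M′(t) = 4*e^(t)/(e^(2*t) - 10*e^(t) + 25)
M′′(t) = (-4*e^(2*t) - 20*e^(t))/(e^(3*t) - 15*e^(2*t) + 75*e^(t) - 125)
M′′′(t) = (4*e^(3*t) + 80*e^(2*t) + 100*e^(t))/(e^(4*t) - 20*e^(3*t) + 150*e^(2*t) - 500*e^(t) + 625)
M′′′′(t) = (-4*e^(4*t) - 220*e^(3*t) - 1100*e^(2*t) - 500*e^(t))/(e^(5*t) - 25*e^(4*t) + 250*e^(3*t) - 1250*e^(2*t) + 3125*e^(t) - 3125)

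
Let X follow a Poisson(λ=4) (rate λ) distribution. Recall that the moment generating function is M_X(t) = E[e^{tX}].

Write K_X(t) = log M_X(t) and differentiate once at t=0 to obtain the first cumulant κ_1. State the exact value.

κ_1 = K^(1)(0) = 4

M_X(t) = e^(4*e^(t) - 4)
K_X(t) = log M_X(t) = 4*e^(t) - 4
K^(1)(t) = 4*e^(t)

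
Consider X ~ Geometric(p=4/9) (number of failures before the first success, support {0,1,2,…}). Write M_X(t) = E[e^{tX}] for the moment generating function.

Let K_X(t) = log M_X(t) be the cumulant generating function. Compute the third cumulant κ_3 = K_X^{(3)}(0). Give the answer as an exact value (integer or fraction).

M_X(t) = 4/(9*(1 - 5*e^(t)/9))
K_X(t) = log M_X(t) = -log(1 - 5*e^(t)/9) - 2*log(3) + 2*log(2)
dK/dt = -5*e^(t)/(5*e^(t) - 9)
d^2K/dt^2 = 45*e^(t)/(25*e^(2*t) - 90*e^(t) + 81)
d^3K/dt^3 = (-225*e^(2*t) - 405*e^(t))/(125*e^(3*t) - 675*e^(2*t) + 1215*e^(t) - 729)

κ_3 = d^3K/dt^3 |_{t=0} = 315/32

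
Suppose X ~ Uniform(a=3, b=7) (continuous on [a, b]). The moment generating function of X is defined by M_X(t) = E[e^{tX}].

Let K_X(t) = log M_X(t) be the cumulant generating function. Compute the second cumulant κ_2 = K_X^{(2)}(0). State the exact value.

M_X(t) = (e^(7*t) - e^(3*t))/(4*t)
K_X(t) = log M_X(t) = -log(t) + log(e^(7*t) - e^(3*t)) - 2*log(2)
dK/dt = (7*t*e^(4*t) - 3*t - e^(4*t) + 1)/(t*e^(4*t) - t)
d^2K/dt^2 = (-16*t^2*e^(4*t) + e^(8*t) - 2*e^(4*t) + 1)/(t^2*e^(8*t) - 2*t^2*e^(4*t) + t^2)

κ_2 = d^2K/dt^2 |_{t=0} = 4/3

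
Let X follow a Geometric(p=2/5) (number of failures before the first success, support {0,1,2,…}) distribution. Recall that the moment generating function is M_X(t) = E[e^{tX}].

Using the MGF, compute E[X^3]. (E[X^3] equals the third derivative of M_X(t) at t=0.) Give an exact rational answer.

E[X^3] = D^3[M](0) = 141/4

M_X(t) = 2/(5*(1 - 3*e^(t)/5))
D^3[M](t) = (54*e^(3*t) + 360*e^(2*t) + 150*e^(t))/(81*e^(4*t) - 540*e^(3*t) + 1350*e^(2*t) - 1500*e^(t) + 625)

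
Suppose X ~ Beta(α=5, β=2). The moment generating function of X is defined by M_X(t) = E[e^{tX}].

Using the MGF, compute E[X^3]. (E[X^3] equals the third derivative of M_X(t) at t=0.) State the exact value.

M_X(t) = ₁F₁(5; 7; t)
M′(t) = 5*₁F₁(6; 8; t)/7
M′′(t) = 15*₁F₁(7; 9; t)/28
M′′′(t) = 5*₁F₁(8; 10; t)/12

E[X^3] = M′′′(0) = 5/12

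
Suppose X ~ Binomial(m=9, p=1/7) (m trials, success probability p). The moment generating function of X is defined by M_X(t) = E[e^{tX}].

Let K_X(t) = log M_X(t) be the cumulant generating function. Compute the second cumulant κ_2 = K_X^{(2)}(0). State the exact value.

M_X(t) = (e^(t)/7 + 6/7)^9
K_X(t) = log M_X(t) = 9*log(e^(t)/7 + 6/7)
K′(t) = 9*e^(t)/(e^(t) + 6)
K′′(t) = 54*e^(t)/(e^(2*t) + 12*e^(t) + 36)

κ_2 = K′′(0) = 54/49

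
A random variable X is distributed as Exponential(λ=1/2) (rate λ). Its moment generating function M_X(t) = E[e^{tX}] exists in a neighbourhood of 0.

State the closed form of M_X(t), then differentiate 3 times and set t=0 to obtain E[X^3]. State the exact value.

M_X(t) = 1/(2*(1/2 - t))
dM/dt = 2/(4*t^2 - 4*t + 1)
d^2M/dt^2 = -8/(8*t^3 - 12*t^2 + 6*t - 1)
d^3M/dt^3 = 48/(16*t^4 - 32*t^3 + 24*t^2 - 8*t + 1)

E[X^3] = d^3M/dt^3 |_{t=0} = 48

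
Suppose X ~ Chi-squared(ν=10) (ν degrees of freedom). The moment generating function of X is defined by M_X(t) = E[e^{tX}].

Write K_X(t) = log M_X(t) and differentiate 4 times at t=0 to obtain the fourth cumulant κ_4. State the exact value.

κ_4 = K^(4)(0) = 480

M_X(t) = (1 - 2*t)^(-5)
K_X(t) = log M_X(t) = -5*log(1 - 2*t)
K^(4)(t) = 480/(16*t^4 - 32*t^3 + 24*t^2 - 8*t + 1)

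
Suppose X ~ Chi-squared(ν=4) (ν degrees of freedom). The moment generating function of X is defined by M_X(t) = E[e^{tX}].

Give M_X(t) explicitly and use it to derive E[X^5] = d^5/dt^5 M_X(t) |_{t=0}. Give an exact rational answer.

M_X(t) = (1 - 2*t)^(-2)
M′(t) = -4/(8*t^3 - 12*t^2 + 6*t - 1)
M′′(t) = 24/(16*t^4 - 32*t^3 + 24*t^2 - 8*t + 1)
M′′′(t) = -192/(32*t^5 - 80*t^4 + 80*t^3 - 40*t^2 + 10*t - 1)
M′′′′(t) = 1920/(64*t^6 - 192*t^5 + 240*t^4 - 160*t^3 + 60*t^2 - 12*t + 1)
M′′′′′(t) = -23040/(128*t^7 - 448*t^6 + 672*t^5 - 560*t^4 + 280*t^3 - 84*t^2 + 14*t - 1)

E[X^5] = M′′′′′(0) = 23040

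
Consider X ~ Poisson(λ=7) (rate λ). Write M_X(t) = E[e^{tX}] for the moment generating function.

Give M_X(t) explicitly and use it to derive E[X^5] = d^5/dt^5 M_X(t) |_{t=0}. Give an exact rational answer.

M_X(t) = e^(7*e^(t) - 7)
D^5[M](t) = (16807*e^(5*t)*e^(7*e^(t)) + 24010*e^(4*t)*e^(7*e^(t)) + 8575*e^(3*t)*e^(7*e^(t)) + 735*e^(2*t)*e^(7*e^(t)) + 7*e^(t)*e^(7*e^(t)))*e^(-7)

E[X^5] = D^5[M](0) = 50134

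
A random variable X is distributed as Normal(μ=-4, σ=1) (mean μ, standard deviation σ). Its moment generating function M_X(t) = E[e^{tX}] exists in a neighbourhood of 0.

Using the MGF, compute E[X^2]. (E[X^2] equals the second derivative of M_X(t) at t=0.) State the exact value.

M_X(t) = e^(t^2/2 - 4*t)
M′(t) = t*e^(-4*t)*e^(t^2/2) - 4*e^(-4*t)*e^(t^2/2)
M′′(t) = (t^2*e^(t^2/2) - 8*t*e^(t^2/2) + 17*e^(t^2/2))*e^(-4*t)

E[X^2] = M′′(0) = 17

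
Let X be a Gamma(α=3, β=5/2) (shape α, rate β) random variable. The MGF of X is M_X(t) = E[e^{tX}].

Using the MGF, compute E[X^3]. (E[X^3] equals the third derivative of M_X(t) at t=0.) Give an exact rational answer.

E[X^3] = D^3[M](0) = 96/25

M_X(t) = 125/(8*(5/2 - t)^3)
D^3[M](t) = 60000/(64*t^6 - 960*t^5 + 6000*t^4 - 20000*t^3 + 37500*t^2 - 37500*t + 15625)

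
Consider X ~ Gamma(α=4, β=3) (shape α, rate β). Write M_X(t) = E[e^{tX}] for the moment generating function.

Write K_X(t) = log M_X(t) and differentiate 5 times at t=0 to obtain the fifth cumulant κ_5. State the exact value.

κ_5 = d^5K/dt^5 |_{t=0} = 32/81

M_X(t) = 81/(3 - t)^4
K_X(t) = log M_X(t) = -4*log(3 - t) + 4*log(3)
dK/dt = -4/(t - 3)
d^2K/dt^2 = 4/(t^2 - 6*t + 9)
d^3K/dt^3 = -8/(t^3 - 9*t^2 + 27*t - 27)
d^4K/dt^4 = 24/(t^4 - 12*t^3 + 54*t^2 - 108*t + 81)
d^5K/dt^5 = -96/(t^5 - 15*t^4 + 90*t^3 - 270*t^2 + 405*t - 243)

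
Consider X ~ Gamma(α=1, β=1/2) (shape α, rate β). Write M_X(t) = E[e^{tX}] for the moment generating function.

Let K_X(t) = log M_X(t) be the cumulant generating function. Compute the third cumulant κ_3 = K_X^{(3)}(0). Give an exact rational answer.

M_X(t) = 1/(2*(1/2 - t))
K_X(t) = log M_X(t) = -log(1/2 - t) - log(2)
K′(t) = -2/(2*t - 1)
K′′(t) = 4/(4*t^2 - 4*t + 1)
K′′′(t) = -16/(8*t^3 - 12*t^2 + 6*t - 1)

κ_3 = K′′′(0) = 16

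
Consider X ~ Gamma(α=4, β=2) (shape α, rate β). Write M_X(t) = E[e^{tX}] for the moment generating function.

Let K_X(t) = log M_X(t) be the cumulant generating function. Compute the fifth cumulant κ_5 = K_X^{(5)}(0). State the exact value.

M_X(t) = 16/(2 - t)^4
K_X(t) = log M_X(t) = -4*log(2 - t) + 4*log(2)
K^(5)(t) = -96/(t^5 - 10*t^4 + 40*t^3 - 80*t^2 + 80*t - 32)

κ_5 = K^(5)(0) = 3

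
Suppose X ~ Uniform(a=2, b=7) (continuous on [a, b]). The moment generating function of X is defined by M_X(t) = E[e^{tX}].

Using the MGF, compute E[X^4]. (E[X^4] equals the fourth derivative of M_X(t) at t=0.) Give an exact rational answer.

E[X^4] = D^4[M](0) = 671

M_X(t) = (e^(7*t) - e^(2*t))/(5*t)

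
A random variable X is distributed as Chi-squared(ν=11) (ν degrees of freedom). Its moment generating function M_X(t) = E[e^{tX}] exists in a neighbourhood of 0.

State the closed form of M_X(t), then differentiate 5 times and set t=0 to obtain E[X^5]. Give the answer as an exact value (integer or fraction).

M_X(t) = (1 - 2*t)^(-11/2)
M′(t) = 11/(64*t^6*√(1 - 2*t) - 192*t^5*√(1 - 2*t) + 240*t^4*√(1 - 2*t) - 160*t^3*√(1 - 2*t) + 60*t^2*√(1 - 2*t) - 12*t*√(1 - 2*t) + √(1 - 2*t))
M′′(t) = -143/(128*t^7*√(1 - 2*t) - 448*t^6*√(1 - 2*t) + 672*t^5*√(1 - 2*t) - 560*t^4*√(1 - 2*t) + 280*t^3*√(1 - 2*t) - 84*t^2*√(1 - 2*t) + 14*t*√(1 - 2*t) - √(1 - 2*t))

E[X^5] = M′′′′′(0) = 692835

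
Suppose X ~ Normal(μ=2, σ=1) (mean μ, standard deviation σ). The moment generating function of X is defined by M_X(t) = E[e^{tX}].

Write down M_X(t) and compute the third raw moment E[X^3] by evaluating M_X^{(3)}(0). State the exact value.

M_X(t) = e^(t^2/2 + 2*t)
dM/dt = t*e^(2*t)*e^(t^2/2) + 2*e^(2*t)*e^(t^2/2)
d^2M/dt^2 = t^2*e^(2*t)*e^(t^2/2) + 4*t*e^(2*t)*e^(t^2/2) + 5*e^(2*t)*e^(t^2/2)
d^3M/dt^3 = t^3*e^(2*t)*e^(t^2/2) + 6*t^2*e^(2*t)*e^(t^2/2) + 15*t*e^(2*t)*e^(t^2/2) + 14*e^(2*t)*e^(t^2/2)

E[X^3] = d^3M/dt^3 |_{t=0} = 14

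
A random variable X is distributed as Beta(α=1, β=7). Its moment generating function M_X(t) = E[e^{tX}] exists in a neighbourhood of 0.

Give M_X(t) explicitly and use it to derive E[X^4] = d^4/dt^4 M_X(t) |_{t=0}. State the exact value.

E[X^4] = M′′′′(0) = 1/330

M_X(t) = ₁F₁(1; 8; t)
M′(t) = ₁F₁(2; 9; t)/8
M′′(t) = ₁F₁(3; 10; t)/36
M′′′(t) = ₁F₁(4; 11; t)/120
M′′′′(t) = ₁F₁(5; 12; t)/330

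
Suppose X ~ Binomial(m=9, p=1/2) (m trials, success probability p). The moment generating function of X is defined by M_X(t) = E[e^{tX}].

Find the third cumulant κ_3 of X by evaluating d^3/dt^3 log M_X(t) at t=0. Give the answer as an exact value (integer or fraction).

M_X(t) = (e^(t)/2 + 1/2)^9
K_X(t) = log M_X(t) = 9*log(e^(t)/2 + 1/2)
dK/dt = 9*e^(t)/(e^(t) + 1)
d^2K/dt^2 = 9*e^(t)/(e^(2*t) + 2*e^(t) + 1)
d^3K/dt^3 = (-9*e^(2*t) + 9*e^(t))/(e^(3*t) + 3*e^(2*t) + 3*e^(t) + 1)

κ_3 = d^3K/dt^3 |_{t=0} = 0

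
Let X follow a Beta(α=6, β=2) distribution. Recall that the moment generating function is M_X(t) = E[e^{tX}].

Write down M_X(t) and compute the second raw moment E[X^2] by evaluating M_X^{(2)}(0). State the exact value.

M_X(t) = ₁F₁(6; 8; t)
D^2[M](t) = 7*₁F₁(8; 10; t)/12

E[X^2] = D^2[M](0) = 7/12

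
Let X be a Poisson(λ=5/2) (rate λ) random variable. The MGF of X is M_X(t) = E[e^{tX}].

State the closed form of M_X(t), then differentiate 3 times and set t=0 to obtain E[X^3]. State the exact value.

M_X(t) = e^(5*e^(t)/2 - 5/2)
M^(3)(t) = (125*e^(3*t)*e^(5*e^(t)/2) + 150*e^(2*t)*e^(5*e^(t)/2) + 20*e^(t)*e^(5*e^(t)/2))*e^(-5/2)/8

E[X^3] = M^(3)(0) = 295/8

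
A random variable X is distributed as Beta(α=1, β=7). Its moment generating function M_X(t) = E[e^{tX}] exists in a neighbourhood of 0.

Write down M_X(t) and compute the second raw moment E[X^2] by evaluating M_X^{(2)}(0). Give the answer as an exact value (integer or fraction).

E[X^2] = M′′(0) = 1/36

M_X(t) = ₁F₁(1; 8; t)
M′(t) = ₁F₁(2; 9; t)/8
M′′(t) = ₁F₁(3; 10; t)/36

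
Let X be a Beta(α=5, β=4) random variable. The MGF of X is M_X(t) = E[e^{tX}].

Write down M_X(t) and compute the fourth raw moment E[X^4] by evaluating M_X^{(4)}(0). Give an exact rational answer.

M_X(t) = ₁F₁(5; 9; t)
M^(4)(t) = 14*₁F₁(9; 13; t)/99

E[X^4] = M^(4)(0) = 14/99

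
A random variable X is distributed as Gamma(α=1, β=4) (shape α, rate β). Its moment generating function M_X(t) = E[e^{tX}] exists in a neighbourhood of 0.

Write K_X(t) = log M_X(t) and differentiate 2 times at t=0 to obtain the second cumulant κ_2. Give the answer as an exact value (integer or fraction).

M_X(t) = 4/(4 - t)
K_X(t) = log M_X(t) = -log(4 - t) + 2*log(2)
dK/dt = -1/(t - 4)
d^2K/dt^2 = 1/(t^2 - 8*t + 16)

κ_2 = d^2K/dt^2 |_{t=0} = 1/16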